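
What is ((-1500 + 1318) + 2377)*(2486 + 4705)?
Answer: 15784245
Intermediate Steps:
((-1500 + 1318) + 2377)*(2486 + 4705) = (-182 + 2377)*7191 = 2195*7191 = 15784245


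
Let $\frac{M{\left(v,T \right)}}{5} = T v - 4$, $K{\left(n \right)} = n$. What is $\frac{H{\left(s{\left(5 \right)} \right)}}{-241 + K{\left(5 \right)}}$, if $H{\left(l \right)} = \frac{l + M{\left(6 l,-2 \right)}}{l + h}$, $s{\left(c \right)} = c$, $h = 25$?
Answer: $\frac{21}{472} \approx 0.044492$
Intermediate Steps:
$M{\left(v,T \right)} = -20 + 5 T v$ ($M{\left(v,T \right)} = 5 \left(T v - 4\right) = 5 \left(-4 + T v\right) = -20 + 5 T v$)
$H{\left(l \right)} = \frac{-20 - 59 l}{25 + l}$ ($H{\left(l \right)} = \frac{l + \left(-20 + 5 \left(-2\right) 6 l\right)}{l + 25} = \frac{l - \left(20 + 60 l\right)}{25 + l} = \frac{-20 - 59 l}{25 + l}$)
$\frac{H{\left(s{\left(5 \right)} \right)}}{-241 + K{\left(5 \right)}} = \frac{\frac{1}{25 + 5} \left(-20 - 295\right)}{-241 + 5} = \frac{\frac{1}{30} \left(-20 - 295\right)}{-236} = - \frac{\frac{1}{30} \left(-315\right)}{236} = \left(- \frac{1}{236}\right) \left(- \frac{21}{2}\right) = \frac{21}{472}$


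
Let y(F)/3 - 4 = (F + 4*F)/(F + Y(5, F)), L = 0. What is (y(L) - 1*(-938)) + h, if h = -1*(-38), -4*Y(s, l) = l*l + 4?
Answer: 988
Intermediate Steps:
Y(s, l) = -1 - l²/4 (Y(s, l) = -(l*l + 4)/4 = -(l² + 4)/4 = -(4 + l²)/4 = -1 - l²/4)
y(F) = 12 + 15*F/(-1 + F - F²/4) (y(F) = 12 + 3*((F + 4*F)/(F + (-1 - F²/4))) = 12 + 3*((5*F)/(-1 + F - F²/4)) = 12 + 3*(5*F/(-1 + F - F²/4)) = 12 + 15*F/(-1 + F - F²/4))
h = 38
(y(L) - 1*(-938)) + h = (12*(4 + 0² - 9*0)/(4 + 0² - 4*0) - 1*(-938)) + 38 = (12*(4 + 0 + 0)/(4 + 0 + 0) + 938) + 38 = (12*4/4 + 938) + 38 = (12*(¼)*4 + 938) + 38 = (12 + 938) + 38 = 950 + 38 = 988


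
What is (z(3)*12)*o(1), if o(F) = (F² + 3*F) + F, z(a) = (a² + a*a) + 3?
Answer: 1260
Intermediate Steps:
z(a) = 3 + 2*a² (z(a) = (a² + a²) + 3 = 2*a² + 3 = 3 + 2*a²)
o(F) = F² + 4*F
(z(3)*12)*o(1) = ((3 + 2*3²)*12)*(1*(4 + 1)) = ((3 + 2*9)*12)*(1*5) = ((3 + 18)*12)*5 = (21*12)*5 = 252*5 = 1260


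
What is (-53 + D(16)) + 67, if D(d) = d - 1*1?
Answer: 29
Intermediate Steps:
D(d) = -1 + d (D(d) = d - 1 = -1 + d)
(-53 + D(16)) + 67 = (-53 + (-1 + 16)) + 67 = (-53 + 15) + 67 = -38 + 67 = 29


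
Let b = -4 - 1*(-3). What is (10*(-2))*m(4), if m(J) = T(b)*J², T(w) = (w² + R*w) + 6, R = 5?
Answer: -640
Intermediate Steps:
b = -1 (b = -4 + 3 = -1)
T(w) = 6 + w² + 5*w (T(w) = (w² + 5*w) + 6 = 6 + w² + 5*w)
m(J) = 2*J² (m(J) = (6 + (-1)² + 5*(-1))*J² = (6 + 1 - 5)*J² = 2*J²)
(10*(-2))*m(4) = (10*(-2))*(2*4²) = -40*16 = -20*32 = -640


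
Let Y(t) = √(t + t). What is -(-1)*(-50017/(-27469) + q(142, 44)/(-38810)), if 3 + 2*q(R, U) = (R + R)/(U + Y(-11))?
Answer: 345518170891/189760796420 + 71*I*√22/37994990 ≈ 1.8208 + 8.7648e-6*I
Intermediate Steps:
Y(t) = √2*√t (Y(t) = √(2*t) = √2*√t)
q(R, U) = -3/2 + R/(U + I*√22) (q(R, U) = -3/2 + ((R + R)/(U + √2*√(-11)))/2 = -3/2 + ((2*R)/(U + √2*(I*√11)))/2 = -3/2 + ((2*R)/(U + I*√22))/2 = -3/2 + (2*R/(U + I*√22))/2 = -3/2 + R/(U + I*√22))
-(-1)*(-50017/(-27469) + q(142, 44)/(-38810)) = -(-1)*(-50017/(-27469) + ((142 - 3/2*44 - 3*I*√22/2)/(44 + I*√22))/(-38810)) = -(-1)*(-50017*(-1/27469) + ((142 - 66 - 3*I*√22/2)/(44 + I*√22))*(-1/38810)) = -(-1)*(50017/27469 + ((76 - 3*I*√22/2)/(44 + I*√22))*(-1/38810)) = -(-1)*(50017/27469 - (76 - 3*I*√22/2)/(38810*(44 + I*√22))) = -(-50017/27469 + (76 - 3*I*√22/2)/(38810*(44 + I*√22))) = 50017/27469 - (76 - 3*I*√22/2)/(38810*(44 + I*√22))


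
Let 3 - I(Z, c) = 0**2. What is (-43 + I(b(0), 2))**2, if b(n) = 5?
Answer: 1600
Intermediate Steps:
I(Z, c) = 3 (I(Z, c) = 3 - 1*0**2 = 3 - 1*0 = 3 + 0 = 3)
(-43 + I(b(0), 2))**2 = (-43 + 3)**2 = (-40)**2 = 1600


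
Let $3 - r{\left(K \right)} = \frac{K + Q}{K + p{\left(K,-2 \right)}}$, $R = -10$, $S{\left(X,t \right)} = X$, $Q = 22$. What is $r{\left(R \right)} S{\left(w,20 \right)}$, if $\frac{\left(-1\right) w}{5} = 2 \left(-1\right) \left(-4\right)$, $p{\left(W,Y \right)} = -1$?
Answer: $- \frac{1800}{11} \approx -163.64$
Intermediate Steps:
$w = -40$ ($w = - 5 \cdot 2 \left(-1\right) \left(-4\right) = - 5 \left(\left(-2\right) \left(-4\right)\right) = \left(-5\right) 8 = -40$)
$r{\left(K \right)} = 3 - \frac{22 + K}{-1 + K}$ ($r{\left(K \right)} = 3 - \frac{K + 22}{K - 1} = 3 - \frac{22 + K}{-1 + K}$)
$r{\left(R \right)} S{\left(w,20 \right)} = \frac{-25 + 2 \left(-10\right)}{-1 - 10} \left(-40\right) = \frac{-25 - 20}{-11} \left(-40\right) = \left(- \frac{1}{11}\right) \left(-45\right) \left(-40\right) = \frac{45}{11} \left(-40\right) = - \frac{1800}{11}$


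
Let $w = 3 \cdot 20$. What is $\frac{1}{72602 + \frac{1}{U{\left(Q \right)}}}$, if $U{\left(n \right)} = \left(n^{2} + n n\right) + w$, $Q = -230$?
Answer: $\frac{105860}{7685647721} \approx 1.3774 \cdot 10^{-5}$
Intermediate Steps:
$w = 60$
$U{\left(n \right)} = 60 + 2 n^{2}$ ($U{\left(n \right)} = \left(n^{2} + n n\right) + 60 = \left(n^{2} + n^{2}\right) + 60 = 2 n^{2} + 60 = 60 + 2 n^{2}$)
$\frac{1}{72602 + \frac{1}{U{\left(Q \right)}}} = \frac{1}{72602 + \frac{1}{60 + 2 \left(-230\right)^{2}}} = \frac{1}{72602 + \frac{1}{60 + 2 \cdot 52900}} = \frac{1}{72602 + \frac{1}{60 + 105800}} = \frac{1}{72602 + \frac{1}{105860}} = \frac{1}{\frac{7685647721}{105860}} = \frac{105860}{7685647721}$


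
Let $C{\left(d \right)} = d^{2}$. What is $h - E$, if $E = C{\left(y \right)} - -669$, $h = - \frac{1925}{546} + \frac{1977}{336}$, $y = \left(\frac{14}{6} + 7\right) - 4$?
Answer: $- \frac{9108409}{13104} \approx -695.09$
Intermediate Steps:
$y = \frac{16}{3}$ ($y = \left(14 \cdot \frac{1}{6} + 7\right) - 4 = \left(\frac{7}{3} + 7\right) - 4 = \frac{28}{3} - 4 = \frac{16}{3} \approx 5.3333$)
$h = \frac{10301}{4368}$ ($h = \left(-1925\right) \frac{1}{546} + 1977 \cdot \frac{1}{336} = - \frac{275}{78} + \frac{659}{112} = \frac{10301}{4368} \approx 2.3583$)
$E = \frac{6277}{9}$ ($E = \left(\frac{16}{3}\right)^{2} - -669 = \frac{256}{9} + 669 = \frac{6277}{9} \approx 697.44$)
$h - E = \frac{10301}{4368} - \frac{6277}{9} = - \frac{9108409}{13104}$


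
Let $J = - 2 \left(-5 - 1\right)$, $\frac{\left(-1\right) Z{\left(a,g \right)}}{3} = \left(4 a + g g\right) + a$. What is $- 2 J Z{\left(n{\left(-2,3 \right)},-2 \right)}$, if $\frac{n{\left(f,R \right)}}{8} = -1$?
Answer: $-2592$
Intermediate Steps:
$n{\left(f,R \right)} = -8$ ($n{\left(f,R \right)} = 8 \left(-1\right) = -8$)
$Z{\left(a,g \right)} = - 15 a - 3 g^{2}$ ($Z{\left(a,g \right)} = - 3 \left(\left(4 a + g g\right) + a\right) = - 3 \left(\left(4 a + g^{2}\right) + a\right) = - 3 \left(\left(g^{2} + 4 a\right) + a\right) = - 3 \left(g^{2} + 5 a\right) = - 15 a - 3 g^{2}$)
$J = 12$ ($J = \left(-2\right) \left(-6\right) = 12$)
$- 2 J Z{\left(n{\left(-2,3 \right)},-2 \right)} = \left(-2\right) 12 \left(\left(-15\right) \left(-8\right) - 3 \left(-2\right)^{2}\right) = - 24 \left(120 - 12\right) = \left(-24\right) 108 = -2592$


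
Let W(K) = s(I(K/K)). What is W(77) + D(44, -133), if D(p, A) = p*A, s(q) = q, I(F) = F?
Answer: -5851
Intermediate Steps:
W(K) = 1 (W(K) = K/K = 1)
D(p, A) = A*p
W(77) + D(44, -133) = 1 - 133*44 = 1 - 5852 = -5851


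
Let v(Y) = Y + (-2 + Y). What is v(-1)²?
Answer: 16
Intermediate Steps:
v(Y) = -2 + 2*Y
v(-1)² = (-2 + 2*(-1))² = (-2 - 2)² = (-4)² = 16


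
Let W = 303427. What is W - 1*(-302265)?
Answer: 605692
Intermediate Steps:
W - 1*(-302265) = 303427 - 1*(-302265) = 303427 + 302265 = 605692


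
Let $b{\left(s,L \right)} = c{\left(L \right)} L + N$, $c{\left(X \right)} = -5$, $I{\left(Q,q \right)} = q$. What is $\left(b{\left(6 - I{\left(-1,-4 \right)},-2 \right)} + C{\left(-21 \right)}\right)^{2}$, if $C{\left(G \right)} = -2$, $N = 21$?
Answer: $841$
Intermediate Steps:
$b{\left(s,L \right)} = 21 - 5 L$ ($b{\left(s,L \right)} = - 5 L + 21 = 21 - 5 L$)
$\left(b{\left(6 - I{\left(-1,-4 \right)},-2 \right)} + C{\left(-21 \right)}\right)^{2} = \left(\left(21 - -10\right) - 2\right)^{2} = \left(\left(21 + 10\right) - 2\right)^{2} = \left(31 - 2\right)^{2} = 29^{2} = 841$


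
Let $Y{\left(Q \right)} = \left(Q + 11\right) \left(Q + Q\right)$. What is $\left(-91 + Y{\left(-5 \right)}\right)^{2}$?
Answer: $22801$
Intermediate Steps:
$Y{\left(Q \right)} = 2 Q \left(11 + Q\right)$ ($Y{\left(Q \right)} = \left(11 + Q\right) 2 Q = 2 Q \left(11 + Q\right)$)
$\left(-91 + Y{\left(-5 \right)}\right)^{2} = \left(-91 + 2 \left(-5\right) \left(11 - 5\right)\right)^{2} = \left(-91 + 2 \left(-5\right) 6\right)^{2} = \left(-91 - 60\right)^{2} = \left(-151\right)^{2} = 22801$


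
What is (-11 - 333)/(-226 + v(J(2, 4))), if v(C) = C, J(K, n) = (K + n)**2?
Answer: 172/95 ≈ 1.8105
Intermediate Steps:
(-11 - 333)/(-226 + v(J(2, 4))) = (-11 - 333)/(-226 + (2 + 4)**2) = -344/(-226 + 6**2) = -344/(-226 + 36) = -344/(-190) = -344*(-1/190) = 172/95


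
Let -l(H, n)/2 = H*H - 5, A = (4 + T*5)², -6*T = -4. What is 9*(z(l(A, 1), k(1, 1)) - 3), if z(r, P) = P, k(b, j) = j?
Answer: -18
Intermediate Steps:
T = ⅔ (T = -⅙*(-4) = ⅔ ≈ 0.66667)
A = 484/9 (A = (4 + (⅔)*5)² = (4 + 10/3)² = (22/3)² = 484/9 ≈ 53.778)
l(H, n) = 10 - 2*H² (l(H, n) = -2*(H*H - 5) = -2*(H² - 5) = -2*(-5 + H²) = 10 - 2*H²)
9*(z(l(A, 1), k(1, 1)) - 3) = 9*(1 - 3) = 9*(-2) = -18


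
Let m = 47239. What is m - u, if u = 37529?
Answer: 9710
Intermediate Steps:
m - u = 47239 - 1*37529 = 47239 - 37529 = 9710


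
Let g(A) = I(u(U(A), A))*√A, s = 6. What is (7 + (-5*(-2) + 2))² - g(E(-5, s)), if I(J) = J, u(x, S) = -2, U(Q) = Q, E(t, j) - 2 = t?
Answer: 361 + 2*I*√3 ≈ 361.0 + 3.4641*I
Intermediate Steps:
E(t, j) = 2 + t
g(A) = -2*√A
(7 + (-5*(-2) + 2))² - g(E(-5, s)) = (7 + (-5*(-2) + 2))² - (-2)*√(2 - 5) = (7 + (10 + 2))² - (-2)*√(-3) = (7 + 12)² - (-2)*I*√3 = 19² - (-2)*I*√3 = 361 + 2*I*√3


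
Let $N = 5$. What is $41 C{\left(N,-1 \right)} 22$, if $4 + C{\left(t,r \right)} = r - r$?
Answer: $-3608$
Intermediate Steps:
$C{\left(t,r \right)} = -4$ ($C{\left(t,r \right)} = -4 + \left(r - r\right) = -4 + 0 = -4$)
$41 C{\left(N,-1 \right)} 22 = 41 \left(-4\right) 22 = \left(-164\right) 22 = -3608$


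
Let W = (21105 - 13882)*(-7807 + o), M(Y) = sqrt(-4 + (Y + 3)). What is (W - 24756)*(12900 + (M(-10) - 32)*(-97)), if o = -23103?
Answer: -3573496126744 + 21658905542*I*sqrt(11) ≈ -3.5735e+12 + 7.1834e+10*I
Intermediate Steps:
M(Y) = sqrt(-1 + Y) (M(Y) = sqrt(-4 + (3 + Y)) = sqrt(-1 + Y))
W = -223262930 (W = (21105 - 13882)*(-7807 - 23103) = 7223*(-30910) = -223262930)
(W - 24756)*(12900 + (M(-10) - 32)*(-97)) = (-223262930 - 24756)*(12900 + (sqrt(-1 - 10) - 32)*(-97)) = -223287686*(12900 + (sqrt(-11) - 32)*(-97)) = -223287686*(12900 + (I*sqrt(11) - 32)*(-97)) = -223287686*(12900 + (-32 + I*sqrt(11))*(-97)) = -223287686*(12900 + (3104 - 97*I*sqrt(11))) = -223287686*(16004 - 97*I*sqrt(11)) = -3573496126744 + 21658905542*I*sqrt(11)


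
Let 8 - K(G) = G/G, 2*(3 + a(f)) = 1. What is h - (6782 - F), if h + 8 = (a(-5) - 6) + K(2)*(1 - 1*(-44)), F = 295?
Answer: -12377/2 ≈ -6188.5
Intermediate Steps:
a(f) = -5/2 (a(f) = -3 + (1/2)*1 = -3 + 1/2 = -5/2)
K(G) = 7 (K(G) = 8 - G/G = 8 - 1*1 = 8 - 1 = 7)
h = 597/2 (h = -8 + ((-5/2 - 6) + 7*(1 - 1*(-44))) = -8 + (-17/2 + 7*(1 + 44)) = -8 + (-17/2 + 7*45) = -8 + (-17/2 + 315) = -8 + 613/2 = 597/2 ≈ 298.50)
h - (6782 - F) = 597/2 - (6782 - 1*295) = 597/2 - (6782 - 295) = 597/2 - 1*6487 = 597/2 - 6487 = -12377/2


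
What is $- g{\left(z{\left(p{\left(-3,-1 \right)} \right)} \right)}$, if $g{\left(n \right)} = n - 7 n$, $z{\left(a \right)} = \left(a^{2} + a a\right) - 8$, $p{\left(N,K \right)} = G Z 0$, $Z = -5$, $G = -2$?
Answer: $-48$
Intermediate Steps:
$p{\left(N,K \right)} = 0$ ($p{\left(N,K \right)} = \left(-2\right) \left(-5\right) 0 = 10 \cdot 0 = 0$)
$z{\left(a \right)} = -8 + 2 a^{2}$ ($z{\left(a \right)} = \left(a^{2} + a^{2}\right) - 8 = 2 a^{2} - 8 = -8 + 2 a^{2}$)
$g{\left(n \right)} = - 6 n$
$- g{\left(z{\left(p{\left(-3,-1 \right)} \right)} \right)} = - \left(-6\right) \left(-8 + 2 \cdot 0^{2}\right) = - \left(-6\right) \left(-8 + 2 \cdot 0\right) = - \left(-6\right) \left(-8 + 0\right) = - \left(-6\right) \left(-8\right) = \left(-1\right) 48 = -48$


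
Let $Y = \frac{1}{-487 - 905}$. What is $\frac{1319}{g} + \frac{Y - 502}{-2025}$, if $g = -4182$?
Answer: $- \frac{26522611}{392940720} \approx -0.067498$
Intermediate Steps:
$Y = - \frac{1}{1392}$ ($Y = \frac{1}{-487 - 905} = \frac{1}{-1392} = - \frac{1}{1392} \approx -0.00071839$)
$\frac{1319}{g} + \frac{Y - 502}{-2025} = \frac{1319}{-4182} + \frac{- \frac{1}{1392} - 502}{-2025} = 1319 \left(- \frac{1}{4182}\right) + \left(- \frac{1}{1392} - 502\right) \left(- \frac{1}{2025}\right) = - \frac{1319}{4182} - - \frac{139757}{563760} = - \frac{1319}{4182} + \frac{139757}{563760} = - \frac{26522611}{392940720}$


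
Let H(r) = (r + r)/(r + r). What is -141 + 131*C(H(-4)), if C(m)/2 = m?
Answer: 121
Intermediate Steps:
H(r) = 1 (H(r) = (2*r)/((2*r)) = (2*r)*(1/(2*r)) = 1)
C(m) = 2*m
-141 + 131*C(H(-4)) = -141 + 131*(2*1) = -141 + 131*2 = -141 + 262 = 121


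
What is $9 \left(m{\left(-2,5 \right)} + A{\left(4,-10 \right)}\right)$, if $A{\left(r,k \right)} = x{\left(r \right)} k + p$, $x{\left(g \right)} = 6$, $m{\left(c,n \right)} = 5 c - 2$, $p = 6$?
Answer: $-594$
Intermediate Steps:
$m{\left(c,n \right)} = -2 + 5 c$
$A{\left(r,k \right)} = 6 + 6 k$ ($A{\left(r,k \right)} = 6 k + 6 = 6 + 6 k$)
$9 \left(m{\left(-2,5 \right)} + A{\left(4,-10 \right)}\right) = 9 \left(\left(-2 + 5 \left(-2\right)\right) + \left(6 + 6 \left(-10\right)\right)\right) = 9 \left(\left(-2 - 10\right) + \left(6 - 60\right)\right) = 9 \left(-12 - 54\right) = 9 \left(-66\right) = -594$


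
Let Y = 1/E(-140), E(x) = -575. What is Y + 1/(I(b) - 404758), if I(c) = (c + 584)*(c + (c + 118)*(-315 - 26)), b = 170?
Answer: -14865197/8547422150 ≈ -0.0017391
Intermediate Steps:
I(c) = (-40238 - 340*c)*(584 + c) (I(c) = (584 + c)*(c + (118 + c)*(-341)) = (584 + c)*(c + (-40238 - 341*c)) = (584 + c)*(-40238 - 340*c) = (-40238 - 340*c)*(584 + c))
Y = -1/575 (Y = 1/(-575) = -1/575 ≈ -0.0017391)
Y + 1/(I(b) - 404758) = -1/575 + 1/((-23498992 - 238798*170 - 340*170²) - 404758) = -1/575 + 1/((-23498992 - 40595660 - 340*28900) - 404758) = -1/575 + 1/((-23498992 - 40595660 - 9826000) - 404758) = -1/575 + 1/(-73920652 - 404758) = -1/575 + 1/(-74325410) = -1/575 - 1/74325410 = -14865197/8547422150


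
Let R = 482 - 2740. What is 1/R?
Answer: -1/2258 ≈ -0.00044287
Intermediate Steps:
R = -2258
1/R = 1/(-2258) = -1/2258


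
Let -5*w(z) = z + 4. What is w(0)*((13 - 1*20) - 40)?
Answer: 188/5 ≈ 37.600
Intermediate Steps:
w(z) = -4/5 - z/5 (w(z) = -(z + 4)/5 = -(4 + z)/5 = -4/5 - z/5)
w(0)*((13 - 1*20) - 40) = (-4/5 - 1/5*0)*((13 - 1*20) - 40) = (-4/5 + 0)*((13 - 20) - 40) = -4*(-7 - 40)/5 = -4/5*(-47) = 188/5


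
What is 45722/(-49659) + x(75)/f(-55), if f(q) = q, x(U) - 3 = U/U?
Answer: -2713346/2731245 ≈ -0.99345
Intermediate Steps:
x(U) = 4 (x(U) = 3 + U/U = 3 + 1 = 4)
45722/(-49659) + x(75)/f(-55) = 45722/(-49659) + 4/(-55) = 45722*(-1/49659) + 4*(-1/55) = -45722/49659 - 4/55 = -2713346/2731245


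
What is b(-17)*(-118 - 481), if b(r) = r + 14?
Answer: 1797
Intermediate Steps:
b(r) = 14 + r
b(-17)*(-118 - 481) = (14 - 17)*(-118 - 481) = -3*(-599) = 1797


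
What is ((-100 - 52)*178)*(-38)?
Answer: 1028128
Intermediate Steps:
((-100 - 52)*178)*(-38) = -152*178*(-38) = -27056*(-38) = 1028128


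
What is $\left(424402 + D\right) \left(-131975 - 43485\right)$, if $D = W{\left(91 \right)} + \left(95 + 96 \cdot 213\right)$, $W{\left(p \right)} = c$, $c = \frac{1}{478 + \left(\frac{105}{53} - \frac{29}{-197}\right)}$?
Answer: $- \frac{19568336118953593}{250651} \approx -7.807 \cdot 10^{10}$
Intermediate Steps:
$c = \frac{10441}{5013020}$ ($c = \frac{1}{478 + \left(105 \cdot \frac{1}{53} - - \frac{29}{197}\right)} = \frac{1}{478 + \left(\frac{105}{53} + \frac{29}{197}\right)} = \frac{1}{478 + \frac{22222}{10441}} = \frac{1}{\frac{5013020}{10441}} = \frac{10441}{5013020} \approx 0.0020828$)
$W{\left(p \right)} = \frac{10441}{5013020}$
$D = \frac{102982480301}{5013020}$ ($D = \frac{10441}{5013020} + \left(95 + 96 \cdot 213\right) = \frac{10441}{5013020} + \left(95 + 20448\right) = \frac{10441}{5013020} + 20543 = \frac{102982480301}{5013020} \approx 20543.0$)
$\left(424402 + D\right) \left(-131975 - 43485\right) = \left(424402 + \frac{102982480301}{5013020}\right) \left(-131975 - 43485\right) = \frac{2230518194341}{5013020} \left(-175460\right) = - \frac{19568336118953593}{250651}$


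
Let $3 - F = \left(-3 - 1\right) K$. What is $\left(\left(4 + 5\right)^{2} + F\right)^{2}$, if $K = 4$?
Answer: $10000$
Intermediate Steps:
$F = 19$ ($F = 3 - \left(-3 - 1\right) 4 = 3 - \left(-4\right) 4 = 3 - -16 = 3 + 16 = 19$)
$\left(\left(4 + 5\right)^{2} + F\right)^{2} = \left(\left(4 + 5\right)^{2} + 19\right)^{2} = \left(9^{2} + 19\right)^{2} = \left(81 + 19\right)^{2} = 100^{2} = 10000$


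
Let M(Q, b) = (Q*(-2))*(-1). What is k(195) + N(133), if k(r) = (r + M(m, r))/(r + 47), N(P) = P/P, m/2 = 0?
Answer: 437/242 ≈ 1.8058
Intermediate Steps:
m = 0 (m = 2*0 = 0)
N(P) = 1
M(Q, b) = 2*Q (M(Q, b) = -2*Q*(-1) = 2*Q)
k(r) = r/(47 + r) (k(r) = (r + 2*0)/(r + 47) = (r + 0)/(47 + r) = r/(47 + r))
k(195) + N(133) = 195/(47 + 195) + 1 = 195/242 + 1 = 437/242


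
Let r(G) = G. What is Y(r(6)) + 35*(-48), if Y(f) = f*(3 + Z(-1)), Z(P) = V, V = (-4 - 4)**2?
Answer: -1278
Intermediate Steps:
V = 64 (V = (-8)**2 = 64)
Z(P) = 64
Y(f) = 67*f (Y(f) = f*(3 + 64) = f*67 = 67*f)
Y(r(6)) + 35*(-48) = 67*6 + 35*(-48) = 402 - 1680 = -1278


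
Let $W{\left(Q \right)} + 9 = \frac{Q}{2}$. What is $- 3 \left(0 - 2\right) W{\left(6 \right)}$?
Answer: $-36$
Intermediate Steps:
$W{\left(Q \right)} = -9 + \frac{Q}{2}$
$- 3 \left(0 - 2\right) W{\left(6 \right)} = - 3 \left(0 - 2\right) \left(-9 + \frac{1}{2} \cdot 6\right) = \left(-3\right) \left(-2\right) \left(-9 + 3\right) = 6 \left(-6\right) = -36$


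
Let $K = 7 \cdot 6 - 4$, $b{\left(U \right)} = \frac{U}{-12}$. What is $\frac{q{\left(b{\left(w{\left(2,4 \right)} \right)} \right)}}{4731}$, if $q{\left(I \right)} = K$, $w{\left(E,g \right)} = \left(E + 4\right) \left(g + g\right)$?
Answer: $\frac{2}{249} \approx 0.0080321$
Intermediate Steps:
$w{\left(E,g \right)} = 2 g \left(4 + E\right)$ ($w{\left(E,g \right)} = \left(4 + E\right) 2 g = 2 g \left(4 + E\right)$)
$b{\left(U \right)} = - \frac{U}{12}$ ($b{\left(U \right)} = U \left(- \frac{1}{12}\right) = - \frac{U}{12}$)
$K = 38$ ($K = 42 - 4 = 38$)
$q{\left(I \right)} = 38$
$\frac{q{\left(b{\left(w{\left(2,4 \right)} \right)} \right)}}{4731} = \frac{38}{4731} = 38 \cdot \frac{1}{4731} = \frac{2}{249}$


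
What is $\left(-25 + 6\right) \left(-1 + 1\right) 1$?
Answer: $0$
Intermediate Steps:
$\left(-25 + 6\right) \left(-1 + 1\right) 1 = - 19 \cdot 0 \cdot 1 = \left(-19\right) 0 = 0$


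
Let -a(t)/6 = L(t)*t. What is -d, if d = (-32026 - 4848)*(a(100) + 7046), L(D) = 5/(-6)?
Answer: 278251204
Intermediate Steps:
L(D) = -⅚ (L(D) = 5*(-⅙) = -⅚)
a(t) = 5*t (a(t) = -(-5)*t = 5*t)
d = -278251204 (d = (-32026 - 4848)*(5*100 + 7046) = -36874*(500 + 7046) = -36874*7546 = -278251204)
-d = -1*(-278251204) = 278251204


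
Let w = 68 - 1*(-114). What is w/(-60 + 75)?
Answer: 182/15 ≈ 12.133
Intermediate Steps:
w = 182 (w = 68 + 114 = 182)
w/(-60 + 75) = 182/(-60 + 75) = 182/15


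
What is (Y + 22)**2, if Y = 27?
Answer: 2401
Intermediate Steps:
(Y + 22)**2 = (27 + 22)**2 = 49**2 = 2401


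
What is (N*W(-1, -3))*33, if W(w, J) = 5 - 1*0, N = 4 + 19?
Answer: 3795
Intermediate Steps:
N = 23
W(w, J) = 5 (W(w, J) = 5 + 0 = 5)
(N*W(-1, -3))*33 = (23*5)*33 = 115*33 = 3795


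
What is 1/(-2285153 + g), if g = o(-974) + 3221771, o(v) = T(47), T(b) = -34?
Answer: 1/936584 ≈ 1.0677e-6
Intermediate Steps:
o(v) = -34
g = 3221737 (g = -34 + 3221771 = 3221737)
1/(-2285153 + g) = 1/(-2285153 + 3221737) = 1/936584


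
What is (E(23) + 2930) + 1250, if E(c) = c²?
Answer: 4709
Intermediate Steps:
(E(23) + 2930) + 1250 = (23² + 2930) + 1250 = (529 + 2930) + 1250 = 3459 + 1250 = 4709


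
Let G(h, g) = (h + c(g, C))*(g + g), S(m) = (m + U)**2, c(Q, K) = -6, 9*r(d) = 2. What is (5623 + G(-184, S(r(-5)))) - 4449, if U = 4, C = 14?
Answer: -453626/81 ≈ -5600.3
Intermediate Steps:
r(d) = 2/9 (r(d) = (1/9)*2 = 2/9)
S(m) = (4 + m)**2 (S(m) = (m + 4)**2 = (4 + m)**2)
G(h, g) = 2*g*(-6 + h) (G(h, g) = (h - 6)*(g + g) = (-6 + h)*(2*g) = 2*g*(-6 + h))
(5623 + G(-184, S(r(-5)))) - 4449 = (5623 + 2*(4 + 2/9)**2*(-6 - 184)) - 4449 = (5623 + 2*(38/9)**2*(-190)) - 4449 = (5623 + 2*(1444/81)*(-190)) - 4449 = (5623 - 548720/81) - 4449 = -93257/81 - 4449 = -453626/81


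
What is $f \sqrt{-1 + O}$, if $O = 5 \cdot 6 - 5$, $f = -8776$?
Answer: $- 17552 \sqrt{6} \approx -42993.0$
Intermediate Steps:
$O = 25$ ($O = 30 - 5 = 25$)
$f \sqrt{-1 + O} = - 8776 \sqrt{-1 + 25} = - 8776 \sqrt{24} = - 8776 \cdot 2 \sqrt{6} = - 17552 \sqrt{6}$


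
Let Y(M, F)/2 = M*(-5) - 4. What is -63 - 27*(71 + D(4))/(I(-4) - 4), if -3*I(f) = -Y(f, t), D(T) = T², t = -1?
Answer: -8307/20 ≈ -415.35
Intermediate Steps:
Y(M, F) = -8 - 10*M (Y(M, F) = 2*(M*(-5) - 4) = 2*(-5*M - 4) = 2*(-4 - 5*M) = -8 - 10*M)
I(f) = -8/3 - 10*f/3 (I(f) = -(-1)*(-8 - 10*f)/3 = -(8 + 10*f)/3 = -8/3 - 10*f/3)
-63 - 27*(71 + D(4))/(I(-4) - 4) = -63 - 27*(71 + 4²)/((-8/3 - 10/3*(-4)) - 4) = -63 - 27*(71 + 16)/((-8/3 + 40/3) - 4) = -63 - 2349/(32/3 - 4) = -63 - 2349/20/3 = -63 - 2349*3/20 = -63 - 27*261/20 = -63 - 7047/20 = -8307/20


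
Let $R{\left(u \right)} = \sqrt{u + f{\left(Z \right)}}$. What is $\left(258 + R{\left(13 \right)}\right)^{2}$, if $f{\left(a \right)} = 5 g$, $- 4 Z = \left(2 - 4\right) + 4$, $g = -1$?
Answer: $66572 + 1032 \sqrt{2} \approx 68032.0$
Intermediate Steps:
$Z = - \frac{1}{2}$ ($Z = - \frac{\left(2 - 4\right) + 4}{4} = - \frac{-2 + 4}{4} = \left(- \frac{1}{4}\right) 2 = - \frac{1}{2} \approx -0.5$)
$f{\left(a \right)} = -5$ ($f{\left(a \right)} = 5 \left(-1\right) = -5$)
$R{\left(u \right)} = \sqrt{-5 + u}$ ($R{\left(u \right)} = \sqrt{u - 5} = \sqrt{-5 + u}$)
$\left(258 + R{\left(13 \right)}\right)^{2} = \left(258 + \sqrt{-5 + 13}\right)^{2} = \left(258 + \sqrt{8}\right)^{2} = \left(258 + 2 \sqrt{2}\right)^{2}$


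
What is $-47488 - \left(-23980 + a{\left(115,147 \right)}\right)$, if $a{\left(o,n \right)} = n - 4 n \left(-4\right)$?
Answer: $-26007$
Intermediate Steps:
$a{\left(o,n \right)} = 17 n$ ($a{\left(o,n \right)} = n - 4 \left(- 4 n\right) = n + 16 n = 17 n$)
$-47488 - \left(-23980 + a{\left(115,147 \right)}\right) = -47488 - \left(-23980 + 17 \cdot 147\right) = -47488 - \left(-23980 + 2499\right) = -47488 - -21481 = -47488 + 21481 = -26007$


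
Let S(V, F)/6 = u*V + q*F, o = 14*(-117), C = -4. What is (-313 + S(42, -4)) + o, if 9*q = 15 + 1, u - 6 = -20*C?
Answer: 59035/3 ≈ 19678.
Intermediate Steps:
o = -1638
u = 86 (u = 6 - 20*(-4) = 6 + 80 = 86)
q = 16/9 (q = (15 + 1)/9 = (⅑)*16 = 16/9 ≈ 1.7778)
S(V, F) = 516*V + 32*F/3 (S(V, F) = 6*(86*V + 16*F/9) = 516*V + 32*F/3)
(-313 + S(42, -4)) + o = (-313 + (516*42 + (32/3)*(-4))) - 1638 = (-313 + (21672 - 128/3)) - 1638 = (-313 + 64888/3) - 1638 = 63949/3 - 1638 = 59035/3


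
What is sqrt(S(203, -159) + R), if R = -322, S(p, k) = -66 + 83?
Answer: I*sqrt(305) ≈ 17.464*I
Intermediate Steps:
S(p, k) = 17
sqrt(S(203, -159) + R) = sqrt(17 - 322) = sqrt(-305) = I*sqrt(305)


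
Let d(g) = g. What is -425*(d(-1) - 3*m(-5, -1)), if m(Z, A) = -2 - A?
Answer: -850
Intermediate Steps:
-425*(d(-1) - 3*m(-5, -1)) = -425*(-1 - 3*(-2 - 1*(-1))) = -425*(-1 - 3*(-2 + 1)) = -425*(-1 - 3*(-1)) = -425*(-1 + 3) = -425*2 = -850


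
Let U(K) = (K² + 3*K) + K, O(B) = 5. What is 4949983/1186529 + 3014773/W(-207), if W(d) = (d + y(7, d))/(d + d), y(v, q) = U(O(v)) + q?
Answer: 164547520223485/48647689 ≈ 3.3824e+6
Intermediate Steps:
U(K) = K² + 4*K
y(v, q) = 45 + q (y(v, q) = 5*(4 + 5) + q = 5*9 + q = 45 + q)
W(d) = (45 + 2*d)/(2*d) (W(d) = (d + (45 + d))/(d + d) = (45 + 2*d)/((2*d)) = (45 + 2*d)*(1/(2*d)) = (45 + 2*d)/(2*d))
4949983/1186529 + 3014773/W(-207) = 4949983/1186529 + 3014773/(((45/2 - 207)/(-207))) = 4949983*(1/1186529) + 3014773/((-1/207*(-369/2))) = 4949983/1186529 + 3014773/(41/46) = 4949983/1186529 + 3014773*(46/41) = 4949983/1186529 + 138679558/41 = 164547520223485/48647689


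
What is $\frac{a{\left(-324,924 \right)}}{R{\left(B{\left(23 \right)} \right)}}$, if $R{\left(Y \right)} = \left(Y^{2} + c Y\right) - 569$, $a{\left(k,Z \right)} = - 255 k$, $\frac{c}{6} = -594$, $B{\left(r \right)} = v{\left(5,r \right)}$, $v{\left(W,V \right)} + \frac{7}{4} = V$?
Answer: $- \frac{1321920}{1213639} \approx -1.0892$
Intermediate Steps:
$v{\left(W,V \right)} = - \frac{7}{4} + V$
$B{\left(r \right)} = - \frac{7}{4} + r$
$c = -3564$ ($c = 6 \left(-594\right) = -3564$)
$R{\left(Y \right)} = -569 + Y^{2} - 3564 Y$ ($R{\left(Y \right)} = \left(Y^{2} - 3564 Y\right) - 569 = -569 + Y^{2} - 3564 Y$)
$\frac{a{\left(-324,924 \right)}}{R{\left(B{\left(23 \right)} \right)}} = \frac{\left(-255\right) \left(-324\right)}{-569 + \left(- \frac{7}{4} + 23\right)^{2} - 3564 \left(- \frac{7}{4} + 23\right)} = \frac{82620}{-569 + \left(\frac{85}{4}\right)^{2} - 75735} = \frac{82620}{-569 + \frac{7225}{16} - 75735} = \frac{82620}{- \frac{1213639}{16}} = 82620 \left(- \frac{16}{1213639}\right) = - \frac{1321920}{1213639}$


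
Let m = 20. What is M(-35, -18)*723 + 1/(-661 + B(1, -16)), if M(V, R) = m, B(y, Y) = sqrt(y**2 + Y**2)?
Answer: 6314160779/436664 - sqrt(257)/436664 ≈ 14460.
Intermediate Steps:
B(y, Y) = sqrt(Y**2 + y**2)
M(V, R) = 20
M(-35, -18)*723 + 1/(-661 + B(1, -16)) = 20*723 + 1/(-661 + sqrt((-16)**2 + 1**2)) = 14460 + 1/(-661 + sqrt(256 + 1)) = 14460 + 1/(-661 + sqrt(257))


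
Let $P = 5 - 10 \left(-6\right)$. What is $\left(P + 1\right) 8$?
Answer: $528$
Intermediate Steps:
$P = 65$ ($P = 5 - -60 = 5 + 60 = 65$)
$\left(P + 1\right) 8 = \left(65 + 1\right) 8 = 66 \cdot 8 = 528$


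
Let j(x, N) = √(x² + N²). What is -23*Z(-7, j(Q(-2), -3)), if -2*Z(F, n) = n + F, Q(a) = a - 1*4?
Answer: -161/2 + 69*√5/2 ≈ -3.3557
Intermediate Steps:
Q(a) = -4 + a (Q(a) = a - 4 = -4 + a)
j(x, N) = √(N² + x²)
Z(F, n) = -F/2 - n/2 (Z(F, n) = -(n + F)/2 = -(F + n)/2 = -F/2 - n/2)
-23*Z(-7, j(Q(-2), -3)) = -23*(-½*(-7) - √((-3)² + (-4 - 2)²)/2) = -23*(7/2 - √(9 + (-6)²)/2) = -23*(7/2 - √(9 + 36)/2) = -23*(7/2 - 3*√5/2) = -161/2 + 69*√5/2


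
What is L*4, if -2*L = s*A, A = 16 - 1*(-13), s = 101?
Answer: -5858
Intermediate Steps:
A = 29 (A = 16 + 13 = 29)
L = -2929/2 (L = -101*29/2 = -½*2929 = -2929/2 ≈ -1464.5)
L*4 = -2929/2*4 = -5858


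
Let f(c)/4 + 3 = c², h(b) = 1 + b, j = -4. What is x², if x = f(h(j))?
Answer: 576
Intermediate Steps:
f(c) = -12 + 4*c²
x = 24 (x = -12 + 4*(1 - 4)² = -12 + 4*(-3)² = -12 + 4*9 = -12 + 36 = 24)
x² = 24² = 576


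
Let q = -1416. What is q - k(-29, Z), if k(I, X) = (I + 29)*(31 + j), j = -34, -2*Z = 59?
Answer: -1416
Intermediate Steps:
Z = -59/2 (Z = -½*59 = -59/2 ≈ -29.500)
k(I, X) = -87 - 3*I (k(I, X) = (I + 29)*(31 - 34) = (29 + I)*(-3) = -87 - 3*I)
q - k(-29, Z) = -1416 - (-87 - 3*(-29)) = -1416 - (-87 + 87) = -1416 - 1*0 = -1416 + 0 = -1416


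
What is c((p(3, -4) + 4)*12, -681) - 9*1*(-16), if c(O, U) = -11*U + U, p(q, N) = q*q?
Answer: 6954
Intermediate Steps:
p(q, N) = q²
c(O, U) = -10*U
c((p(3, -4) + 4)*12, -681) - 9*1*(-16) = -10*(-681) - 9*1*(-16) = 6810 - 9*(-16) = 6810 - 1*(-144) = 6810 + 144 = 6954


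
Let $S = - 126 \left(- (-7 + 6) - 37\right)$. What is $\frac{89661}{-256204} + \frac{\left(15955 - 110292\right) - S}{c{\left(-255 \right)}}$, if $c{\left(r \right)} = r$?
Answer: $\frac{1946830349}{5025540} \approx 387.39$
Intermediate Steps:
$S = 4536$ ($S = - 126 \left(\left(-1\right) \left(-1\right) - 37\right) = - 126 \left(1 - 37\right) = \left(-126\right) \left(-36\right) = 4536$)
$\frac{89661}{-256204} + \frac{\left(15955 - 110292\right) - S}{c{\left(-255 \right)}} = \frac{89661}{-256204} + \frac{\left(15955 - 110292\right) - 4536}{-255} = 89661 \left(- \frac{1}{256204}\right) + \left(\left(15955 - 110292\right) - 4536\right) \left(- \frac{1}{255}\right) = - \frac{6897}{19708} + \left(-94337 - 4536\right) \left(- \frac{1}{255}\right) = - \frac{6897}{19708} - - \frac{98873}{255} = - \frac{6897}{19708} + \frac{98873}{255} = \frac{1946830349}{5025540}$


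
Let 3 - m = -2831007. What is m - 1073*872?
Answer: 1895354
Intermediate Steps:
m = 2831010 (m = 3 - 1*(-2831007) = 3 + 2831007 = 2831010)
m - 1073*872 = 2831010 - 1073*872 = 2831010 - 1*935656 = 2831010 - 935656 = 1895354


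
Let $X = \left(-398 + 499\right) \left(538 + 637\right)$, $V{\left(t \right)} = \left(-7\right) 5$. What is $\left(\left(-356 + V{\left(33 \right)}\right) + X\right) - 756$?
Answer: $117528$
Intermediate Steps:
$V{\left(t \right)} = -35$
$X = 118675$ ($X = 101 \cdot 1175 = 118675$)
$\left(\left(-356 + V{\left(33 \right)}\right) + X\right) - 756 = \left(\left(-356 - 35\right) + 118675\right) - 756 = \left(-391 + 118675\right) - 756 = 118284 - 756 = 117528$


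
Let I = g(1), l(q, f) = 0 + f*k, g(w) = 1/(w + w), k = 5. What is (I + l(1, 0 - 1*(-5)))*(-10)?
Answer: -255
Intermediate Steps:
g(w) = 1/(2*w)
l(q, f) = 5*f (l(q, f) = 0 + f*5 = 0 + 5*f = 5*f)
I = ½ (I = (½)/1 = (½)*1 = ½ ≈ 0.50000)
(I + l(1, 0 - 1*(-5)))*(-10) = (½ + 5*(0 - 1*(-5)))*(-10) = (½ + 5*(0 + 5))*(-10) = (½ + 5*5)*(-10) = (½ + 25)*(-10) = (51/2)*(-10) = -255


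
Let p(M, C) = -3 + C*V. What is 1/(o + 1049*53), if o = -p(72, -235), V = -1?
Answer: 1/55365 ≈ 1.8062e-5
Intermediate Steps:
p(M, C) = -3 - C (p(M, C) = -3 + C*(-1) = -3 - C)
o = -232 (o = -(-3 - 1*(-235)) = -(-3 + 235) = -1*232 = -232)
1/(o + 1049*53) = 1/(-232 + 1049*53) = 1/(-232 + 55597) = 1/55365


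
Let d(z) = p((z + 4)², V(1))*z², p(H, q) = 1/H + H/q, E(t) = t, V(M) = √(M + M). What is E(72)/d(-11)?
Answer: -7056/697540679 + 8470728*√2/697540679 ≈ 0.017164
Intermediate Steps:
V(M) = √2*√M (V(M) = √(2*M) = √2*√M)
p(H, q) = 1/H + H/q
d(z) = z²*((4 + z)⁻² + √2*(4 + z)²/2) (d(z) = (1/((z + 4)²) + (z + 4)²/((√2*√1)))*z² = (1/((4 + z)²) + (4 + z)²/((√2*1)))*z² = ((4 + z)⁻² + (4 + z)²/(√2))*z² = ((4 + z)⁻² + (4 + z)²*(√2/2))*z² = ((4 + z)⁻² + √2*(4 + z)²/2)*z² = z²*((4 + z)⁻² + √2*(4 + z)²/2))
E(72)/d(-11) = 72/(((½)*(-11)²*(2 + √2*(4 - 11)⁴)/(4 - 11)²)) = 72/(((½)*121*(2 + √2*(-7)⁴)/(-7)²)) = 72/(((½)*121*(1/49)*(2 + √2*2401))) = 72/(((½)*121*(1/49)*(2 + 2401*√2))) = 72/(121/49 + 5929*√2/2)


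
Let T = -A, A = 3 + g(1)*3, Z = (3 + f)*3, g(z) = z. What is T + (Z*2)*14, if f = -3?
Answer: -6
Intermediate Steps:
Z = 0 (Z = (3 - 3)*3 = 0*3 = 0)
A = 6 (A = 3 + 1*3 = 3 + 3 = 6)
T = -6 (T = -1*6 = -6)
T + (Z*2)*14 = -6 + (0*2)*14 = -6 + 0*14 = -6 + 0 = -6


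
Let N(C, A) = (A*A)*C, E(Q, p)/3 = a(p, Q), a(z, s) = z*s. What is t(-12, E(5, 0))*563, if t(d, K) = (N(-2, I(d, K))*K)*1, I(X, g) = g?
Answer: 0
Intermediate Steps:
a(z, s) = s*z
E(Q, p) = 3*Q*p (E(Q, p) = 3*(Q*p) = 3*Q*p)
N(C, A) = C*A² (N(C, A) = A²*C = C*A²)
t(d, K) = -2*K³ (t(d, K) = ((-2*K²)*K)*1 = -2*K³*1 = -2*K³)
t(-12, E(5, 0))*563 = -2*(3*5*0)³*563 = -2*0³*563 = -2*0*563 = 0*563 = 0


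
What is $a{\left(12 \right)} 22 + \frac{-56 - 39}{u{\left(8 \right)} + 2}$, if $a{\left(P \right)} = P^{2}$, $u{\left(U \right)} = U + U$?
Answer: $\frac{56929}{18} \approx 3162.7$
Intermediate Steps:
$u{\left(U \right)} = 2 U$
$a{\left(12 \right)} 22 + \frac{-56 - 39}{u{\left(8 \right)} + 2} = 12^{2} \cdot 22 + \frac{-56 - 39}{2 \cdot 8 + 2} = 144 \cdot 22 - \frac{95}{16 + 2} = 3168 - \frac{95}{18} = \frac{56929}{18}$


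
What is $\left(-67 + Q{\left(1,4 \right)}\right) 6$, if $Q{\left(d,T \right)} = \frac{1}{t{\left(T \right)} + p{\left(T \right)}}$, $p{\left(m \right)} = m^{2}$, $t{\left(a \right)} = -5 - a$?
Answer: $- \frac{2808}{7} \approx -401.14$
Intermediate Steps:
$Q{\left(d,T \right)} = \frac{1}{-5 + T^{2} - T}$ ($Q{\left(d,T \right)} = \frac{1}{\left(-5 - T\right) + T^{2}} = \frac{1}{-5 + T^{2} - T}$)
$\left(-67 + Q{\left(1,4 \right)}\right) 6 = \left(-67 + \frac{1}{-5 + 4^{2} - 4}\right) 6 = \left(-67 + \frac{1}{-5 + 16 - 4}\right) 6 = \left(-67 + \frac{1}{7}\right) 6 = \left(- \frac{468}{7}\right) 6 = - \frac{2808}{7}$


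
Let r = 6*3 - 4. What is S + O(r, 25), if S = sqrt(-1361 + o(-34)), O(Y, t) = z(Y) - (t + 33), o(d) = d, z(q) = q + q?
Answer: -30 + 3*I*sqrt(155) ≈ -30.0 + 37.35*I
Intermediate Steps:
z(q) = 2*q
r = 14 (r = 18 - 4 = 14)
O(Y, t) = -33 - t + 2*Y (O(Y, t) = 2*Y - (t + 33) = 2*Y - (33 + t) = 2*Y + (-33 - t) = -33 - t + 2*Y)
S = 3*I*sqrt(155) (S = sqrt(-1361 - 34) = sqrt(-1395) = 3*I*sqrt(155) ≈ 37.35*I)
S + O(r, 25) = 3*I*sqrt(155) + (-33 - 1*25 + 2*14) = 3*I*sqrt(155) + (-33 - 25 + 28) = 3*I*sqrt(155) - 30 = -30 + 3*I*sqrt(155)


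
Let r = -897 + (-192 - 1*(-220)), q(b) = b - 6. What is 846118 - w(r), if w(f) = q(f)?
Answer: 846993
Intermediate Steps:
q(b) = -6 + b
r = -869 (r = -897 + (-192 + 220) = -897 + 28 = -869)
w(f) = -6 + f
846118 - w(r) = 846118 - (-6 - 869) = 846118 - 1*(-875) = 846118 + 875 = 846993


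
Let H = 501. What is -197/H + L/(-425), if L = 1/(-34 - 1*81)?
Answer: -9627874/24486375 ≈ -0.39319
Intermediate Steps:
L = -1/115 (L = 1/(-34 - 81) = 1/(-115) = -1/115 ≈ -0.0086956)
-197/H + L/(-425) = -197/501 - 1/115/(-425) = -197*1/501 - 1/115*(-1/425) = -197/501 + 1/48875 = -9627874/24486375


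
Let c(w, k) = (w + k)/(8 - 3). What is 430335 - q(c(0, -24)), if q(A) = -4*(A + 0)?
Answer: 2151579/5 ≈ 4.3032e+5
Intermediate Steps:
c(w, k) = k/5 + w/5 (c(w, k) = (k + w)/5 = (k + w)*(1/5) = k/5 + w/5)
q(A) = -4*A
430335 - q(c(0, -24)) = 430335 - (-4)*((1/5)*(-24) + (1/5)*0) = 430335 - (-4)*(-24/5 + 0) = 430335 - (-4)*(-24)/5 = 430335 - 1*96/5 = 430335 - 96/5 = 2151579/5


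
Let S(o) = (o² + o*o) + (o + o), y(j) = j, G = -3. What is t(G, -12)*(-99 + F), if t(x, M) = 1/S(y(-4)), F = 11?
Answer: -11/3 ≈ -3.6667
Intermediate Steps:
S(o) = 2*o + 2*o² (S(o) = (o² + o²) + 2*o = 2*o² + 2*o = 2*o + 2*o²)
t(x, M) = 1/24 (t(x, M) = 1/(2*(-4)*(1 - 4)) = 1/(2*(-4)*(-3)) = 1/24)
t(G, -12)*(-99 + F) = (-99 + 11)/24 = (1/24)*(-88) = -11/3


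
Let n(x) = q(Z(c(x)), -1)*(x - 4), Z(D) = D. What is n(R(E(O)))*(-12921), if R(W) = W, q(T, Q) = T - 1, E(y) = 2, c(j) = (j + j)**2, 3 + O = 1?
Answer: 387630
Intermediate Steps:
O = -2 (O = -3 + 1 = -2)
c(j) = 4*j**2 (c(j) = (2*j)**2 = 4*j**2)
q(T, Q) = -1 + T
n(x) = (-1 + 4*x**2)*(-4 + x) (n(x) = (-1 + 4*x**2)*(x - 4) = (-1 + 4*x**2)*(-4 + x))
n(R(E(O)))*(-12921) = ((-1 + 4*2**2)*(-4 + 2))*(-12921) = ((-1 + 4*4)*(-2))*(-12921) = ((-1 + 16)*(-2))*(-12921) = (15*(-2))*(-12921) = -30*(-12921) = 387630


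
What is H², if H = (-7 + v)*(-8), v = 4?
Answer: 576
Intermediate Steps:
H = 24 (H = (-7 + 4)*(-8) = -3*(-8) = 24)
H² = 24² = 576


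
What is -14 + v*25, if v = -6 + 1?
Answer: -139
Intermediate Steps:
v = -5
-14 + v*25 = -14 - 5*25 = -14 - 125 = -139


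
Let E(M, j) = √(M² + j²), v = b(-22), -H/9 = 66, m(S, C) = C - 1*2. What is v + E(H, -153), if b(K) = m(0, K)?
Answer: -24 + 9*√4645 ≈ 589.39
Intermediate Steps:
m(S, C) = -2 + C (m(S, C) = C - 2 = -2 + C)
b(K) = -2 + K
H = -594 (H = -9*66 = -594)
v = -24 (v = -2 - 22 = -24)
v + E(H, -153) = -24 + √((-594)² + (-153)²) = -24 + √(352836 + 23409) = -24 + √376245 = -24 + 9*√4645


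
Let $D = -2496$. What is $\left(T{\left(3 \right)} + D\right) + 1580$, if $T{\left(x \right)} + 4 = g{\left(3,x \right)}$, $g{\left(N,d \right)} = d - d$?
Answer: $-920$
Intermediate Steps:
$g{\left(N,d \right)} = 0$
$T{\left(x \right)} = -4$ ($T{\left(x \right)} = -4 + 0 = -4$)
$\left(T{\left(3 \right)} + D\right) + 1580 = \left(-4 - 2496\right) + 1580 = -2500 + 1580 = -920$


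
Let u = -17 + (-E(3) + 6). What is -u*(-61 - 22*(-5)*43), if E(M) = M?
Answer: 65366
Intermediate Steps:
u = -14 (u = -17 + (-1*3 + 6) = -17 + (-3 + 6) = -17 + 3 = -14)
-u*(-61 - 22*(-5)*43) = -(-14)*(-61 - 22*(-5)*43) = -(-14)*(-61 + 110*43) = -(-14)*(-61 + 4730) = -(-14)*4669 = -1*(-65366) = 65366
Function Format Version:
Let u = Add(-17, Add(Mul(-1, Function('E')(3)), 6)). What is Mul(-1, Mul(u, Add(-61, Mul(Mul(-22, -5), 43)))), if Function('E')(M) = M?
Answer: 65366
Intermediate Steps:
u = -14 (u = Add(-17, Add(Mul(-1, 3), 6)) = Add(-17, Add(-3, 6)) = Add(-17, 3) = -14)
Mul(-1, Mul(u, Add(-61, Mul(Mul(-22, -5), 43)))) = Mul(-1, Mul(-14, Add(-61, Mul(Mul(-22, -5), 43)))) = Mul(-1, Mul(-14, Add(-61, Mul(110, 43)))) = Mul(-1, Mul(-14, Add(-61, 4730))) = Mul(-1, Mul(-14, 4669)) = Mul(-1, -65366) = 65366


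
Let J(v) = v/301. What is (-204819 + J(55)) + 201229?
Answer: -1080535/301 ≈ -3589.8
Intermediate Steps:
J(v) = v/301 (J(v) = v*(1/301) = v/301)
(-204819 + J(55)) + 201229 = (-204819 + (1/301)*55) + 201229 = (-204819 + 55/301) + 201229 = -61650464/301 + 201229 = -1080535/301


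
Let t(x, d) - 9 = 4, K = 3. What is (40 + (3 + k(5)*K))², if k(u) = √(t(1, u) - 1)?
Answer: 1957 + 516*√3 ≈ 2850.7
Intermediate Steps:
t(x, d) = 13 (t(x, d) = 9 + 4 = 13)
k(u) = 2*√3 (k(u) = √(13 - 1) = √12 = 2*√3)
(40 + (3 + k(5)*K))² = (40 + (3 + (2*√3)*3))² = (40 + (3 + 6*√3))² = (43 + 6*√3)²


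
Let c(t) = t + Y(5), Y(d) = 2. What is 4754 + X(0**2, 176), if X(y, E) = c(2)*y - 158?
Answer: 4596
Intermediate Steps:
c(t) = 2 + t (c(t) = t + 2 = 2 + t)
X(y, E) = -158 + 4*y (X(y, E) = (2 + 2)*y - 158 = 4*y - 158 = -158 + 4*y)
4754 + X(0**2, 176) = 4754 + (-158 + 4*0**2) = 4754 + (-158 + 4*0) = 4754 + (-158 + 0) = 4754 - 158 = 4596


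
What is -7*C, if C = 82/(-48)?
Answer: 287/24 ≈ 11.958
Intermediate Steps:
C = -41/24 (C = 82*(-1/48) = -41/24 ≈ -1.7083)
-7*C = -7*(-41/24) = 287/24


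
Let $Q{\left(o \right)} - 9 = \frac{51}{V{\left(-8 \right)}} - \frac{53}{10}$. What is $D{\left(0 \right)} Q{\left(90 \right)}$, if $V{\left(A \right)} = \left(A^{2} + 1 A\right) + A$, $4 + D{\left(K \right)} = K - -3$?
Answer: $- \frac{381}{80} \approx -4.7625$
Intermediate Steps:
$D{\left(K \right)} = -1 + K$ ($D{\left(K \right)} = -4 + \left(K - -3\right) = -4 + \left(K + 3\right) = -4 + \left(3 + K\right) = -1 + K$)
$V{\left(A \right)} = A^{2} + 2 A$ ($V{\left(A \right)} = \left(A^{2} + A\right) + A = \left(A + A^{2}\right) + A = A^{2} + 2 A$)
$Q{\left(o \right)} = \frac{381}{80}$ ($Q{\left(o \right)} = 9 + \left(\frac{51}{\left(-8\right) \left(2 - 8\right)} - \frac{53}{10}\right) = 9 + \left(\frac{51}{\left(-8\right) \left(-6\right)} - \frac{53}{10}\right) = 9 - \left(\frac{53}{10} - \frac{51}{48}\right) = 9 + \left(51 \cdot \frac{1}{48} - \frac{53}{10}\right) = 9 + \left(\frac{17}{16} - \frac{53}{10}\right) = 9 - \frac{339}{80} = \frac{381}{80}$)
$D{\left(0 \right)} Q{\left(90 \right)} = \left(-1 + 0\right) \frac{381}{80} = \left(-1\right) \frac{381}{80} = - \frac{381}{80}$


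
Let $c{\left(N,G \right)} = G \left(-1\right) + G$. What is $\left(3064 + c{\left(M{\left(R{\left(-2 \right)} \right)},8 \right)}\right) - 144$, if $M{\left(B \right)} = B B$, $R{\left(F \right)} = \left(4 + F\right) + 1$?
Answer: $2920$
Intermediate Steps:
$R{\left(F \right)} = 5 + F$
$M{\left(B \right)} = B^{2}$
$c{\left(N,G \right)} = 0$ ($c{\left(N,G \right)} = - G + G = 0$)
$\left(3064 + c{\left(M{\left(R{\left(-2 \right)} \right)},8 \right)}\right) - 144 = \left(3064 + 0\right) - 144 = 3064 - 144 = 2920$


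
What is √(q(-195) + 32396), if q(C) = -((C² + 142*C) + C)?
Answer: 4*√1391 ≈ 149.18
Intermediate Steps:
q(C) = -C² - 143*C (q(C) = -(C² + 143*C) = -C² - 143*C)
√(q(-195) + 32396) = √(-1*(-195)*(143 - 195) + 32396) = √(-1*(-195)*(-52) + 32396) = √(-10140 + 32396) = √22256 = 4*√1391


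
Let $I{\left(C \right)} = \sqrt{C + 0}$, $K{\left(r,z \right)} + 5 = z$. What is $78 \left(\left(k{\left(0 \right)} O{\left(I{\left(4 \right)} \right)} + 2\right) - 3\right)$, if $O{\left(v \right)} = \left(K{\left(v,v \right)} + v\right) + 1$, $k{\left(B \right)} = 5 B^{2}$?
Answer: $-78$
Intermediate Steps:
$K{\left(r,z \right)} = -5 + z$
$I{\left(C \right)} = \sqrt{C}$
$O{\left(v \right)} = -4 + 2 v$ ($O{\left(v \right)} = \left(\left(-5 + v\right) + v\right) + 1 = \left(-5 + 2 v\right) + 1 = -4 + 2 v$)
$78 \left(\left(k{\left(0 \right)} O{\left(I{\left(4 \right)} \right)} + 2\right) - 3\right) = 78 \left(\left(5 \cdot 0^{2} \left(-4 + 2 \sqrt{4}\right) + 2\right) - 3\right) = 78 \left(\left(5 \cdot 0 \left(-4 + 2 \cdot 2\right) + 2\right) - 3\right) = 78 \left(\left(0 \left(-4 + 4\right) + 2\right) - 3\right) = 78 \left(\left(0 \cdot 0 + 2\right) - 3\right) = 78 \left(\left(0 + 2\right) - 3\right) = 78 \left(2 - 3\right) = 78 \left(-1\right) = -78$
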